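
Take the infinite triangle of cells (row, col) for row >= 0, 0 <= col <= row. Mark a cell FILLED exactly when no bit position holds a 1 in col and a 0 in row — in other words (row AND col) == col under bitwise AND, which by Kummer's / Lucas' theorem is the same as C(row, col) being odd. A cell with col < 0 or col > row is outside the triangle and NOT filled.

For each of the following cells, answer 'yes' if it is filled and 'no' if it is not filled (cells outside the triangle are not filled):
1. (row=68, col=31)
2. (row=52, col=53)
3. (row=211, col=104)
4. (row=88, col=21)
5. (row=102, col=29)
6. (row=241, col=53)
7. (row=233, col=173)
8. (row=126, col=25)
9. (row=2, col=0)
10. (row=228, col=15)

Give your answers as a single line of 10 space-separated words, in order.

(68,31): row=0b1000100, col=0b11111, row AND col = 0b100 = 4; 4 != 31 -> empty
(52,53): col outside [0, 52] -> not filled
(211,104): row=0b11010011, col=0b1101000, row AND col = 0b1000000 = 64; 64 != 104 -> empty
(88,21): row=0b1011000, col=0b10101, row AND col = 0b10000 = 16; 16 != 21 -> empty
(102,29): row=0b1100110, col=0b11101, row AND col = 0b100 = 4; 4 != 29 -> empty
(241,53): row=0b11110001, col=0b110101, row AND col = 0b110001 = 49; 49 != 53 -> empty
(233,173): row=0b11101001, col=0b10101101, row AND col = 0b10101001 = 169; 169 != 173 -> empty
(126,25): row=0b1111110, col=0b11001, row AND col = 0b11000 = 24; 24 != 25 -> empty
(2,0): row=0b10, col=0b0, row AND col = 0b0 = 0; 0 == 0 -> filled
(228,15): row=0b11100100, col=0b1111, row AND col = 0b100 = 4; 4 != 15 -> empty

Answer: no no no no no no no no yes no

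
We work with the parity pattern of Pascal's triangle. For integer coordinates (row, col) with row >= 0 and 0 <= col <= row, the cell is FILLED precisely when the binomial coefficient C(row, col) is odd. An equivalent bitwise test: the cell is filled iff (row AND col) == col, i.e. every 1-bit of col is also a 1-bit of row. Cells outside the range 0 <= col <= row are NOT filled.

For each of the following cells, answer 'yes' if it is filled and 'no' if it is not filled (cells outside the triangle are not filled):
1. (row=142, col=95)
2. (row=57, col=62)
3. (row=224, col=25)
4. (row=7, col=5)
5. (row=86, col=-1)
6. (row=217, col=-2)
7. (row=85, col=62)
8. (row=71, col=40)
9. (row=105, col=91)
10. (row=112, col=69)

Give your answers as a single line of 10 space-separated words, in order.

Answer: no no no yes no no no no no no

Derivation:
(142,95): row=0b10001110, col=0b1011111, row AND col = 0b1110 = 14; 14 != 95 -> empty
(57,62): col outside [0, 57] -> not filled
(224,25): row=0b11100000, col=0b11001, row AND col = 0b0 = 0; 0 != 25 -> empty
(7,5): row=0b111, col=0b101, row AND col = 0b101 = 5; 5 == 5 -> filled
(86,-1): col outside [0, 86] -> not filled
(217,-2): col outside [0, 217] -> not filled
(85,62): row=0b1010101, col=0b111110, row AND col = 0b10100 = 20; 20 != 62 -> empty
(71,40): row=0b1000111, col=0b101000, row AND col = 0b0 = 0; 0 != 40 -> empty
(105,91): row=0b1101001, col=0b1011011, row AND col = 0b1001001 = 73; 73 != 91 -> empty
(112,69): row=0b1110000, col=0b1000101, row AND col = 0b1000000 = 64; 64 != 69 -> empty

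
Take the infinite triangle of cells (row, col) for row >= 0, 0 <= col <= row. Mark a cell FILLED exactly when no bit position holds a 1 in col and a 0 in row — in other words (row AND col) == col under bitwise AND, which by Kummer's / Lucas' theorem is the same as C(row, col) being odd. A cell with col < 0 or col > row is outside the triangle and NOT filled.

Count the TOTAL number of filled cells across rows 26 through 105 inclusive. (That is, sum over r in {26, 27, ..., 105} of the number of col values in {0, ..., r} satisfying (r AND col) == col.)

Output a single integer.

r26=11010 pc3: +8 =8
r27=11011 pc4: +16 =24
r28=11100 pc3: +8 =32
r29=11101 pc4: +16 =48
r30=11110 pc4: +16 =64
r31=11111 pc5: +32 =96
r32=100000 pc1: +2 =98
r33=100001 pc2: +4 =102
r34=100010 pc2: +4 =106
r35=100011 pc3: +8 =114
r36=100100 pc2: +4 =118
r37=100101 pc3: +8 =126
r38=100110 pc3: +8 =134
r39=100111 pc4: +16 =150
r40=101000 pc2: +4 =154
r41=101001 pc3: +8 =162
r42=101010 pc3: +8 =170
r43=101011 pc4: +16 =186
r44=101100 pc3: +8 =194
r45=101101 pc4: +16 =210
r46=101110 pc4: +16 =226
r47=101111 pc5: +32 =258
r48=110000 pc2: +4 =262
r49=110001 pc3: +8 =270
r50=110010 pc3: +8 =278
r51=110011 pc4: +16 =294
r52=110100 pc3: +8 =302
r53=110101 pc4: +16 =318
r54=110110 pc4: +16 =334
r55=110111 pc5: +32 =366
r56=111000 pc3: +8 =374
r57=111001 pc4: +16 =390
r58=111010 pc4: +16 =406
r59=111011 pc5: +32 =438
r60=111100 pc4: +16 =454
r61=111101 pc5: +32 =486
r62=111110 pc5: +32 =518
r63=111111 pc6: +64 =582
r64=1000000 pc1: +2 =584
r65=1000001 pc2: +4 =588
r66=1000010 pc2: +4 =592
r67=1000011 pc3: +8 =600
r68=1000100 pc2: +4 =604
r69=1000101 pc3: +8 =612
r70=1000110 pc3: +8 =620
r71=1000111 pc4: +16 =636
r72=1001000 pc2: +4 =640
r73=1001001 pc3: +8 =648
r74=1001010 pc3: +8 =656
r75=1001011 pc4: +16 =672
r76=1001100 pc3: +8 =680
r77=1001101 pc4: +16 =696
r78=1001110 pc4: +16 =712
r79=1001111 pc5: +32 =744
r80=1010000 pc2: +4 =748
r81=1010001 pc3: +8 =756
r82=1010010 pc3: +8 =764
r83=1010011 pc4: +16 =780
r84=1010100 pc3: +8 =788
r85=1010101 pc4: +16 =804
r86=1010110 pc4: +16 =820
r87=1010111 pc5: +32 =852
r88=1011000 pc3: +8 =860
r89=1011001 pc4: +16 =876
r90=1011010 pc4: +16 =892
r91=1011011 pc5: +32 =924
r92=1011100 pc4: +16 =940
r93=1011101 pc5: +32 =972
r94=1011110 pc5: +32 =1004
r95=1011111 pc6: +64 =1068
r96=1100000 pc2: +4 =1072
r97=1100001 pc3: +8 =1080
r98=1100010 pc3: +8 =1088
r99=1100011 pc4: +16 =1104
r100=1100100 pc3: +8 =1112
r101=1100101 pc4: +16 =1128
r102=1100110 pc4: +16 =1144
r103=1100111 pc5: +32 =1176
r104=1101000 pc3: +8 =1184
r105=1101001 pc4: +16 =1200

Answer: 1200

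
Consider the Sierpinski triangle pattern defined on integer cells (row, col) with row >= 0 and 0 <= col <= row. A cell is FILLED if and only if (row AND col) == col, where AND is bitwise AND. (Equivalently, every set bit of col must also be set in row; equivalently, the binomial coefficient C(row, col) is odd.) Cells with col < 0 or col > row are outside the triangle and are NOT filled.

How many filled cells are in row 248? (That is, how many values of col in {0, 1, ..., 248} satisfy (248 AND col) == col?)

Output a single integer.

248 in binary = 11111000
popcount(248) = number of 1-bits in 11111000 = 5
A col c satisfies (248 AND c) == c iff every set bit of c is also set in 248; each of the 5 set bits of 248 can independently be on or off in c.
count = 2^5 = 32

Answer: 32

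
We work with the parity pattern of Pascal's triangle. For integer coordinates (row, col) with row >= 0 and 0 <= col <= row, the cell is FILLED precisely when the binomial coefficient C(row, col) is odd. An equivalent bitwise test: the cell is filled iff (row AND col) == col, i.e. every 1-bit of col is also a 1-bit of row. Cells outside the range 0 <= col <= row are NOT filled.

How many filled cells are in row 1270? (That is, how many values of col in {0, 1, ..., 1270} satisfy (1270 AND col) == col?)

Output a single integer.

1270 in binary = 10011110110
popcount(1270) = number of 1-bits in 10011110110 = 7
A col c satisfies (1270 AND c) == c iff every set bit of c is also set in 1270; each of the 7 set bits of 1270 can independently be on or off in c.
count = 2^7 = 128

Answer: 128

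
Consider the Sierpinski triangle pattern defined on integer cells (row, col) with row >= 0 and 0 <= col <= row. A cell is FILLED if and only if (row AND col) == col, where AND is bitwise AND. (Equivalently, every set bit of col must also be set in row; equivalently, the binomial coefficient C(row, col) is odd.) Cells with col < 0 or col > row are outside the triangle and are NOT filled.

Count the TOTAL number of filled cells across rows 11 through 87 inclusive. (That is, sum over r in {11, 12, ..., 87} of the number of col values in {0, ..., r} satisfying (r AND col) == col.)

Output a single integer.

r11=1011 pc3: +8 =8
r12=1100 pc2: +4 =12
r13=1101 pc3: +8 =20
r14=1110 pc3: +8 =28
r15=1111 pc4: +16 =44
r16=10000 pc1: +2 =46
r17=10001 pc2: +4 =50
r18=10010 pc2: +4 =54
r19=10011 pc3: +8 =62
r20=10100 pc2: +4 =66
r21=10101 pc3: +8 =74
r22=10110 pc3: +8 =82
r23=10111 pc4: +16 =98
r24=11000 pc2: +4 =102
r25=11001 pc3: +8 =110
r26=11010 pc3: +8 =118
r27=11011 pc4: +16 =134
r28=11100 pc3: +8 =142
r29=11101 pc4: +16 =158
r30=11110 pc4: +16 =174
r31=11111 pc5: +32 =206
r32=100000 pc1: +2 =208
r33=100001 pc2: +4 =212
r34=100010 pc2: +4 =216
r35=100011 pc3: +8 =224
r36=100100 pc2: +4 =228
r37=100101 pc3: +8 =236
r38=100110 pc3: +8 =244
r39=100111 pc4: +16 =260
r40=101000 pc2: +4 =264
r41=101001 pc3: +8 =272
r42=101010 pc3: +8 =280
r43=101011 pc4: +16 =296
r44=101100 pc3: +8 =304
r45=101101 pc4: +16 =320
r46=101110 pc4: +16 =336
r47=101111 pc5: +32 =368
r48=110000 pc2: +4 =372
r49=110001 pc3: +8 =380
r50=110010 pc3: +8 =388
r51=110011 pc4: +16 =404
r52=110100 pc3: +8 =412
r53=110101 pc4: +16 =428
r54=110110 pc4: +16 =444
r55=110111 pc5: +32 =476
r56=111000 pc3: +8 =484
r57=111001 pc4: +16 =500
r58=111010 pc4: +16 =516
r59=111011 pc5: +32 =548
r60=111100 pc4: +16 =564
r61=111101 pc5: +32 =596
r62=111110 pc5: +32 =628
r63=111111 pc6: +64 =692
r64=1000000 pc1: +2 =694
r65=1000001 pc2: +4 =698
r66=1000010 pc2: +4 =702
r67=1000011 pc3: +8 =710
r68=1000100 pc2: +4 =714
r69=1000101 pc3: +8 =722
r70=1000110 pc3: +8 =730
r71=1000111 pc4: +16 =746
r72=1001000 pc2: +4 =750
r73=1001001 pc3: +8 =758
r74=1001010 pc3: +8 =766
r75=1001011 pc4: +16 =782
r76=1001100 pc3: +8 =790
r77=1001101 pc4: +16 =806
r78=1001110 pc4: +16 =822
r79=1001111 pc5: +32 =854
r80=1010000 pc2: +4 =858
r81=1010001 pc3: +8 =866
r82=1010010 pc3: +8 =874
r83=1010011 pc4: +16 =890
r84=1010100 pc3: +8 =898
r85=1010101 pc4: +16 =914
r86=1010110 pc4: +16 =930
r87=1010111 pc5: +32 =962

Answer: 962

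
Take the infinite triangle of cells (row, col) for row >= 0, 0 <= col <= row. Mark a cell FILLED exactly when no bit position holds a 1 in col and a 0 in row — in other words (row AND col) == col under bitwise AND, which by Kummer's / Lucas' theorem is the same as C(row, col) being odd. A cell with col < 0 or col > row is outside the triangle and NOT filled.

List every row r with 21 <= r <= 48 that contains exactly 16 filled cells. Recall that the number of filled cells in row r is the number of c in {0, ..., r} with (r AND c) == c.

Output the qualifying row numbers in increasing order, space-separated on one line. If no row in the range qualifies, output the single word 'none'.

Answer: 23 27 29 30 39 43 45 46

Derivation:
Row r has 2^popcount(r) filled cells, so we need popcount(r) = log2(16) = 4.
Scan r = 21..48 and keep those with exactly 4 one-bits:
r=21=10101 popcount=3 -> skip
r=22=10110 popcount=3 -> skip
r=23=10111 popcount=4 -> KEEP
r=24=11000 popcount=2 -> skip
r=25=11001 popcount=3 -> skip
r=26=11010 popcount=3 -> skip
r=27=11011 popcount=4 -> KEEP
r=28=11100 popcount=3 -> skip
r=29=11101 popcount=4 -> KEEP
r=30=11110 popcount=4 -> KEEP
r=31=11111 popcount=5 -> skip
r=32=100000 popcount=1 -> skip
r=33=100001 popcount=2 -> skip
r=34=100010 popcount=2 -> skip
r=35=100011 popcount=3 -> skip
r=36=100100 popcount=2 -> skip
r=37=100101 popcount=3 -> skip
r=38=100110 popcount=3 -> skip
r=39=100111 popcount=4 -> KEEP
r=40=101000 popcount=2 -> skip
r=41=101001 popcount=3 -> skip
r=42=101010 popcount=3 -> skip
r=43=101011 popcount=4 -> KEEP
r=44=101100 popcount=3 -> skip
r=45=101101 popcount=4 -> KEEP
r=46=101110 popcount=4 -> KEEP
r=47=101111 popcount=5 -> skip
r=48=110000 popcount=2 -> skip
Kept rows: 23 27 29 30 39 43 45 46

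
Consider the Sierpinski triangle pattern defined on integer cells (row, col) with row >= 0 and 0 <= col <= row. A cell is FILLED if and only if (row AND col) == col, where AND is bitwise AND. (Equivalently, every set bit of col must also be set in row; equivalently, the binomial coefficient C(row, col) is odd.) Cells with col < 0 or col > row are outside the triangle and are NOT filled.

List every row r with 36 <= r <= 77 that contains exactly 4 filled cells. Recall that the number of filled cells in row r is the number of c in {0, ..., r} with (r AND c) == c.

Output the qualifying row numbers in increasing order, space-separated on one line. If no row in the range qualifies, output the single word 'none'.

Row r has 2^popcount(r) filled cells, so we need popcount(r) = log2(4) = 2.
Scan r = 36..77 and keep those with exactly 2 one-bits:
r=36=100100 popcount=2 -> KEEP
r=37=100101 popcount=3 -> skip
r=38=100110 popcount=3 -> skip
r=39=100111 popcount=4 -> skip
r=40=101000 popcount=2 -> KEEP
r=41=101001 popcount=3 -> skip
r=42=101010 popcount=3 -> skip
r=43=101011 popcount=4 -> skip
r=44=101100 popcount=3 -> skip
r=45=101101 popcount=4 -> skip
r=46=101110 popcount=4 -> skip
r=47=101111 popcount=5 -> skip
r=48=110000 popcount=2 -> KEEP
r=49=110001 popcount=3 -> skip
r=50=110010 popcount=3 -> skip
r=51=110011 popcount=4 -> skip
r=52=110100 popcount=3 -> skip
r=53=110101 popcount=4 -> skip
r=54=110110 popcount=4 -> skip
r=55=110111 popcount=5 -> skip
r=56=111000 popcount=3 -> skip
r=57=111001 popcount=4 -> skip
r=58=111010 popcount=4 -> skip
r=59=111011 popcount=5 -> skip
r=60=111100 popcount=4 -> skip
r=61=111101 popcount=5 -> skip
r=62=111110 popcount=5 -> skip
r=63=111111 popcount=6 -> skip
r=64=1000000 popcount=1 -> skip
r=65=1000001 popcount=2 -> KEEP
r=66=1000010 popcount=2 -> KEEP
r=67=1000011 popcount=3 -> skip
r=68=1000100 popcount=2 -> KEEP
r=69=1000101 popcount=3 -> skip
r=70=1000110 popcount=3 -> skip
r=71=1000111 popcount=4 -> skip
r=72=1001000 popcount=2 -> KEEP
r=73=1001001 popcount=3 -> skip
r=74=1001010 popcount=3 -> skip
r=75=1001011 popcount=4 -> skip
r=76=1001100 popcount=3 -> skip
r=77=1001101 popcount=4 -> skip
Kept rows: 36 40 48 65 66 68 72

Answer: 36 40 48 65 66 68 72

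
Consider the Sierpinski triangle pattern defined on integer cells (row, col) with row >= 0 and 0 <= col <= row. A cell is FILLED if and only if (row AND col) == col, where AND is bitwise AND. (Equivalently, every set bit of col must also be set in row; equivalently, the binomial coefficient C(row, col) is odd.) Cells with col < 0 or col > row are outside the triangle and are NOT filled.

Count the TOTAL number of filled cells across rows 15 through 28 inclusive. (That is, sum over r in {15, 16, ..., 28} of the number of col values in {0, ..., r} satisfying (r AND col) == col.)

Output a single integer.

Answer: 114

Derivation:
r15=1111 pc4: +16 =16
r16=10000 pc1: +2 =18
r17=10001 pc2: +4 =22
r18=10010 pc2: +4 =26
r19=10011 pc3: +8 =34
r20=10100 pc2: +4 =38
r21=10101 pc3: +8 =46
r22=10110 pc3: +8 =54
r23=10111 pc4: +16 =70
r24=11000 pc2: +4 =74
r25=11001 pc3: +8 =82
r26=11010 pc3: +8 =90
r27=11011 pc4: +16 =106
r28=11100 pc3: +8 =114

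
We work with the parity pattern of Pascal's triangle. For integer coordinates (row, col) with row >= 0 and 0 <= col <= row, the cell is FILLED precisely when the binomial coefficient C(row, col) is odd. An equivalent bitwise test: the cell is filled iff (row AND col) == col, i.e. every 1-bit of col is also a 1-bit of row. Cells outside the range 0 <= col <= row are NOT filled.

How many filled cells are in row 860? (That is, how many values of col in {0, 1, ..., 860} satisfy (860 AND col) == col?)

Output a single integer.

860 in binary = 1101011100
popcount(860) = number of 1-bits in 1101011100 = 6
A col c satisfies (860 AND c) == c iff every set bit of c is also set in 860; each of the 6 set bits of 860 can independently be on or off in c.
count = 2^6 = 64

Answer: 64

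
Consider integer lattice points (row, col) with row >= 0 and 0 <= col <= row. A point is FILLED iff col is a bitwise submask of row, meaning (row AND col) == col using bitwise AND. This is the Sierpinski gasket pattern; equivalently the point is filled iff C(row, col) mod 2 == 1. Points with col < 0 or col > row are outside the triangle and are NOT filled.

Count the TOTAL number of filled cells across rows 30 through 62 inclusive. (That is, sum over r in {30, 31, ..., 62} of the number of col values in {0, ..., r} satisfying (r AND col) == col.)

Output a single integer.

Answer: 470

Derivation:
r30=11110 pc4: +16 =16
r31=11111 pc5: +32 =48
r32=100000 pc1: +2 =50
r33=100001 pc2: +4 =54
r34=100010 pc2: +4 =58
r35=100011 pc3: +8 =66
r36=100100 pc2: +4 =70
r37=100101 pc3: +8 =78
r38=100110 pc3: +8 =86
r39=100111 pc4: +16 =102
r40=101000 pc2: +4 =106
r41=101001 pc3: +8 =114
r42=101010 pc3: +8 =122
r43=101011 pc4: +16 =138
r44=101100 pc3: +8 =146
r45=101101 pc4: +16 =162
r46=101110 pc4: +16 =178
r47=101111 pc5: +32 =210
r48=110000 pc2: +4 =214
r49=110001 pc3: +8 =222
r50=110010 pc3: +8 =230
r51=110011 pc4: +16 =246
r52=110100 pc3: +8 =254
r53=110101 pc4: +16 =270
r54=110110 pc4: +16 =286
r55=110111 pc5: +32 =318
r56=111000 pc3: +8 =326
r57=111001 pc4: +16 =342
r58=111010 pc4: +16 =358
r59=111011 pc5: +32 =390
r60=111100 pc4: +16 =406
r61=111101 pc5: +32 =438
r62=111110 pc5: +32 =470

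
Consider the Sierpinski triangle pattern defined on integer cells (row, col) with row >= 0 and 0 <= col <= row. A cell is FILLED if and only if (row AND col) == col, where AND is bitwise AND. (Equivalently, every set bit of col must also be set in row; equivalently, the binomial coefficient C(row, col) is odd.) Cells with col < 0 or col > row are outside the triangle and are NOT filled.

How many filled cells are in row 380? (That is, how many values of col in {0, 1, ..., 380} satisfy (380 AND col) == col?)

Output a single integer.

Answer: 64

Derivation:
380 in binary = 101111100
popcount(380) = number of 1-bits in 101111100 = 6
A col c satisfies (380 AND c) == c iff every set bit of c is also set in 380; each of the 6 set bits of 380 can independently be on or off in c.
count = 2^6 = 64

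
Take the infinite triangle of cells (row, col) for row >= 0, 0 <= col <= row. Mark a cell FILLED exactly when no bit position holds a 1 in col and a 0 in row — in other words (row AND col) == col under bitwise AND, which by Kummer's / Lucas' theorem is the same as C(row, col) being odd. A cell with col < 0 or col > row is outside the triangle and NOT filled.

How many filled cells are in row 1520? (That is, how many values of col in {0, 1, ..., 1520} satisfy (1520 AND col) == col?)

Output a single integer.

1520 in binary = 10111110000
popcount(1520) = number of 1-bits in 10111110000 = 6
A col c satisfies (1520 AND c) == c iff every set bit of c is also set in 1520; each of the 6 set bits of 1520 can independently be on or off in c.
count = 2^6 = 64

Answer: 64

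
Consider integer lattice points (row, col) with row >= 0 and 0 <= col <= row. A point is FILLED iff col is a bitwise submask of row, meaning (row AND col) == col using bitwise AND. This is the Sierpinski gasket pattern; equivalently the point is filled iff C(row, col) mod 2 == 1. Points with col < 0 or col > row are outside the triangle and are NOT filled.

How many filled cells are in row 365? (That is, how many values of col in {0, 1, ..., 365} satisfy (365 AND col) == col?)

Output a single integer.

Answer: 64

Derivation:
365 in binary = 101101101
popcount(365) = number of 1-bits in 101101101 = 6
A col c satisfies (365 AND c) == c iff every set bit of c is also set in 365; each of the 6 set bits of 365 can independently be on or off in c.
count = 2^6 = 64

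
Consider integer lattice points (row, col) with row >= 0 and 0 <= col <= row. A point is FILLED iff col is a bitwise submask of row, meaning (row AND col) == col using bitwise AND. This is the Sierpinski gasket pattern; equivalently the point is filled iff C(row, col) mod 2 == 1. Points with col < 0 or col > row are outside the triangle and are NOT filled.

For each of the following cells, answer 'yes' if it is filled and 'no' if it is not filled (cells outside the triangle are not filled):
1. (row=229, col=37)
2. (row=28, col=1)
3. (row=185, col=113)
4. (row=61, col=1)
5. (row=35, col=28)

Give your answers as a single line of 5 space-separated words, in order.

(229,37): row=0b11100101, col=0b100101, row AND col = 0b100101 = 37; 37 == 37 -> filled
(28,1): row=0b11100, col=0b1, row AND col = 0b0 = 0; 0 != 1 -> empty
(185,113): row=0b10111001, col=0b1110001, row AND col = 0b110001 = 49; 49 != 113 -> empty
(61,1): row=0b111101, col=0b1, row AND col = 0b1 = 1; 1 == 1 -> filled
(35,28): row=0b100011, col=0b11100, row AND col = 0b0 = 0; 0 != 28 -> empty

Answer: yes no no yes no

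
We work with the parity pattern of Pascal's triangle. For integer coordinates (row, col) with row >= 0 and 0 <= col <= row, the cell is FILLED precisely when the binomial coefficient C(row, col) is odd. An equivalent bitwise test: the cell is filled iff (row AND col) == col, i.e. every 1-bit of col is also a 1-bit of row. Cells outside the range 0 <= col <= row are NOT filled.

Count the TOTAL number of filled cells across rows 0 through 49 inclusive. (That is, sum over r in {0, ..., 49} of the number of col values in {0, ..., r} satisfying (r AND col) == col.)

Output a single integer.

Answer: 417

Derivation:
r0=0 pc0: +1 =1
r1=1 pc1: +2 =3
r2=10 pc1: +2 =5
r3=11 pc2: +4 =9
r4=100 pc1: +2 =11
r5=101 pc2: +4 =15
r6=110 pc2: +4 =19
r7=111 pc3: +8 =27
r8=1000 pc1: +2 =29
r9=1001 pc2: +4 =33
r10=1010 pc2: +4 =37
r11=1011 pc3: +8 =45
r12=1100 pc2: +4 =49
r13=1101 pc3: +8 =57
r14=1110 pc3: +8 =65
r15=1111 pc4: +16 =81
r16=10000 pc1: +2 =83
r17=10001 pc2: +4 =87
r18=10010 pc2: +4 =91
r19=10011 pc3: +8 =99
r20=10100 pc2: +4 =103
r21=10101 pc3: +8 =111
r22=10110 pc3: +8 =119
r23=10111 pc4: +16 =135
r24=11000 pc2: +4 =139
r25=11001 pc3: +8 =147
r26=11010 pc3: +8 =155
r27=11011 pc4: +16 =171
r28=11100 pc3: +8 =179
r29=11101 pc4: +16 =195
r30=11110 pc4: +16 =211
r31=11111 pc5: +32 =243
r32=100000 pc1: +2 =245
r33=100001 pc2: +4 =249
r34=100010 pc2: +4 =253
r35=100011 pc3: +8 =261
r36=100100 pc2: +4 =265
r37=100101 pc3: +8 =273
r38=100110 pc3: +8 =281
r39=100111 pc4: +16 =297
r40=101000 pc2: +4 =301
r41=101001 pc3: +8 =309
r42=101010 pc3: +8 =317
r43=101011 pc4: +16 =333
r44=101100 pc3: +8 =341
r45=101101 pc4: +16 =357
r46=101110 pc4: +16 =373
r47=101111 pc5: +32 =405
r48=110000 pc2: +4 =409
r49=110001 pc3: +8 =417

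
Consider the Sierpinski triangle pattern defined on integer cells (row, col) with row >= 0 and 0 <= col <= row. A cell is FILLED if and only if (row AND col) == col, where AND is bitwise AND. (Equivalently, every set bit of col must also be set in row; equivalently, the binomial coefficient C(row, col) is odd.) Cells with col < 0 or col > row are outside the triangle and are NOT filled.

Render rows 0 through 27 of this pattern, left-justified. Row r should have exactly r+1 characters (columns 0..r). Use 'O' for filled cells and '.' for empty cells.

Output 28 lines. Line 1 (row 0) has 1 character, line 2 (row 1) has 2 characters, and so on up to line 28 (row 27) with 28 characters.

Answer: O
OO
O.O
OOOO
O...O
OO..OO
O.O.O.O
OOOOOOOO
O.......O
OO......OO
O.O.....O.O
OOOO....OOOO
O...O...O...O
OO..OO..OO..OO
O.O.O.O.O.O.O.O
OOOOOOOOOOOOOOOO
O...............O
OO..............OO
O.O.............O.O
OOOO............OOOO
O...O...........O...O
OO..OO..........OO..OO
O.O.O.O.........O.O.O.O
OOOOOOOO........OOOOOOOO
O.......O.......O.......O
OO......OO......OO......OO
O.O.....O.O.....O.O.....O.O
OOOO....OOOO....OOOO....OOOO

Derivation:
r0=0: O
r1=1: OO
r2=10: O.O
r3=11: OOOO
r4=100: O...O
r5=101: OO..OO
r6=110: O.O.O.O
r7=111: OOOOOOOO
r8=1000: O.......O
r9=1001: OO......OO
r10=1010: O.O.....O.O
r11=1011: OOOO....OOOO
r12=1100: O...O...O...O
r13=1101: OO..OO..OO..OO
r14=1110: O.O.O.O.O.O.O.O
r15=1111: OOOOOOOOOOOOOOOO
r16=10000: O...............O
r17=10001: OO..............OO
r18=10010: O.O.............O.O
r19=10011: OOOO............OOOO
r20=10100: O...O...........O...O
r21=10101: OO..OO..........OO..OO
r22=10110: O.O.O.O.........O.O.O.O
r23=10111: OOOOOOOO........OOOOOOOO
r24=11000: O.......O.......O.......O
r25=11001: OO......OO......OO......OO
r26=11010: O.O.....O.O.....O.O.....O.O
r27=11011: OOOO....OOOO....OOOO....OOOO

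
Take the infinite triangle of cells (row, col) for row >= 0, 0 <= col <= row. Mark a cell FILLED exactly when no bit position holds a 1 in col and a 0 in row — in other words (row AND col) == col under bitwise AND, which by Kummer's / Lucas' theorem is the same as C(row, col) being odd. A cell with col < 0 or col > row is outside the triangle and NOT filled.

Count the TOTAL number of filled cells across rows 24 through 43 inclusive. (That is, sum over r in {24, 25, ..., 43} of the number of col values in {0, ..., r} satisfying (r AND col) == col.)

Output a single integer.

r24=11000 pc2: +4 =4
r25=11001 pc3: +8 =12
r26=11010 pc3: +8 =20
r27=11011 pc4: +16 =36
r28=11100 pc3: +8 =44
r29=11101 pc4: +16 =60
r30=11110 pc4: +16 =76
r31=11111 pc5: +32 =108
r32=100000 pc1: +2 =110
r33=100001 pc2: +4 =114
r34=100010 pc2: +4 =118
r35=100011 pc3: +8 =126
r36=100100 pc2: +4 =130
r37=100101 pc3: +8 =138
r38=100110 pc3: +8 =146
r39=100111 pc4: +16 =162
r40=101000 pc2: +4 =166
r41=101001 pc3: +8 =174
r42=101010 pc3: +8 =182
r43=101011 pc4: +16 =198

Answer: 198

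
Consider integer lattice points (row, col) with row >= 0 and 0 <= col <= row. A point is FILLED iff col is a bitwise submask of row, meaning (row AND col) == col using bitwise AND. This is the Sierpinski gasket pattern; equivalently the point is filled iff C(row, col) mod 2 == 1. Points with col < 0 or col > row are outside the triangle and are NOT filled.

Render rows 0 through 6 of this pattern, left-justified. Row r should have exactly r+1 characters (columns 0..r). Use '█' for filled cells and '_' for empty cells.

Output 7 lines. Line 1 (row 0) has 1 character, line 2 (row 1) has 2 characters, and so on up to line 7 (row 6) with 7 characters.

r0=0: █
r1=1: ██
r2=10: █_█
r3=11: ████
r4=100: █___█
r5=101: ██__██
r6=110: █_█_█_█

Answer: █
██
█_█
████
█___█
██__██
█_█_█_█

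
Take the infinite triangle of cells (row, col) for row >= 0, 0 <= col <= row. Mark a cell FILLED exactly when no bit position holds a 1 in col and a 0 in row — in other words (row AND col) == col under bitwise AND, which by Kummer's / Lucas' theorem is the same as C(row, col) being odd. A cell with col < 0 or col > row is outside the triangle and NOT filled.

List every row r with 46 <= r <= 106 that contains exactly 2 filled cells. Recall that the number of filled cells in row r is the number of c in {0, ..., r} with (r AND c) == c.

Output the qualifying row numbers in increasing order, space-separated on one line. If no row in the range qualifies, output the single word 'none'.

Answer: 64

Derivation:
Row r has 2^popcount(r) filled cells, so we need popcount(r) = log2(2) = 1.
Scan r = 46..106 and keep those with exactly 1 one-bits:
r=46=101110 popcount=4 -> skip
r=47=101111 popcount=5 -> skip
r=48=110000 popcount=2 -> skip
r=49=110001 popcount=3 -> skip
r=50=110010 popcount=3 -> skip
r=51=110011 popcount=4 -> skip
r=52=110100 popcount=3 -> skip
r=53=110101 popcount=4 -> skip
r=54=110110 popcount=4 -> skip
r=55=110111 popcount=5 -> skip
r=56=111000 popcount=3 -> skip
r=57=111001 popcount=4 -> skip
r=58=111010 popcount=4 -> skip
r=59=111011 popcount=5 -> skip
r=60=111100 popcount=4 -> skip
r=61=111101 popcount=5 -> skip
r=62=111110 popcount=5 -> skip
r=63=111111 popcount=6 -> skip
r=64=1000000 popcount=1 -> KEEP
r=65=1000001 popcount=2 -> skip
r=66=1000010 popcount=2 -> skip
r=67=1000011 popcount=3 -> skip
r=68=1000100 popcount=2 -> skip
r=69=1000101 popcount=3 -> skip
r=70=1000110 popcount=3 -> skip
r=71=1000111 popcount=4 -> skip
r=72=1001000 popcount=2 -> skip
r=73=1001001 popcount=3 -> skip
r=74=1001010 popcount=3 -> skip
r=75=1001011 popcount=4 -> skip
r=76=1001100 popcount=3 -> skip
r=77=1001101 popcount=4 -> skip
r=78=1001110 popcount=4 -> skip
r=79=1001111 popcount=5 -> skip
r=80=1010000 popcount=2 -> skip
r=81=1010001 popcount=3 -> skip
r=82=1010010 popcount=3 -> skip
r=83=1010011 popcount=4 -> skip
r=84=1010100 popcount=3 -> skip
r=85=1010101 popcount=4 -> skip
r=86=1010110 popcount=4 -> skip
r=87=1010111 popcount=5 -> skip
r=88=1011000 popcount=3 -> skip
r=89=1011001 popcount=4 -> skip
r=90=1011010 popcount=4 -> skip
r=91=1011011 popcount=5 -> skip
r=92=1011100 popcount=4 -> skip
r=93=1011101 popcount=5 -> skip
r=94=1011110 popcount=5 -> skip
r=95=1011111 popcount=6 -> skip
r=96=1100000 popcount=2 -> skip
r=97=1100001 popcount=3 -> skip
r=98=1100010 popcount=3 -> skip
r=99=1100011 popcount=4 -> skip
r=100=1100100 popcount=3 -> skip
r=101=1100101 popcount=4 -> skip
r=102=1100110 popcount=4 -> skip
r=103=1100111 popcount=5 -> skip
r=104=1101000 popcount=3 -> skip
r=105=1101001 popcount=4 -> skip
r=106=1101010 popcount=4 -> skip
Kept rows: 64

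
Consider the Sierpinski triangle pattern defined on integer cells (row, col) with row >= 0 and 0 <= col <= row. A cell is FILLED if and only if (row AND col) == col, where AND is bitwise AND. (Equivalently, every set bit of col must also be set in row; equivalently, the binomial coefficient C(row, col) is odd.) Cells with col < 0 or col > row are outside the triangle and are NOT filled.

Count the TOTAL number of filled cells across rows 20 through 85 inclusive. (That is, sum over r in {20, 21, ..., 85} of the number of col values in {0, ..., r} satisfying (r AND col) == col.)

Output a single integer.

Answer: 852

Derivation:
r20=10100 pc2: +4 =4
r21=10101 pc3: +8 =12
r22=10110 pc3: +8 =20
r23=10111 pc4: +16 =36
r24=11000 pc2: +4 =40
r25=11001 pc3: +8 =48
r26=11010 pc3: +8 =56
r27=11011 pc4: +16 =72
r28=11100 pc3: +8 =80
r29=11101 pc4: +16 =96
r30=11110 pc4: +16 =112
r31=11111 pc5: +32 =144
r32=100000 pc1: +2 =146
r33=100001 pc2: +4 =150
r34=100010 pc2: +4 =154
r35=100011 pc3: +8 =162
r36=100100 pc2: +4 =166
r37=100101 pc3: +8 =174
r38=100110 pc3: +8 =182
r39=100111 pc4: +16 =198
r40=101000 pc2: +4 =202
r41=101001 pc3: +8 =210
r42=101010 pc3: +8 =218
r43=101011 pc4: +16 =234
r44=101100 pc3: +8 =242
r45=101101 pc4: +16 =258
r46=101110 pc4: +16 =274
r47=101111 pc5: +32 =306
r48=110000 pc2: +4 =310
r49=110001 pc3: +8 =318
r50=110010 pc3: +8 =326
r51=110011 pc4: +16 =342
r52=110100 pc3: +8 =350
r53=110101 pc4: +16 =366
r54=110110 pc4: +16 =382
r55=110111 pc5: +32 =414
r56=111000 pc3: +8 =422
r57=111001 pc4: +16 =438
r58=111010 pc4: +16 =454
r59=111011 pc5: +32 =486
r60=111100 pc4: +16 =502
r61=111101 pc5: +32 =534
r62=111110 pc5: +32 =566
r63=111111 pc6: +64 =630
r64=1000000 pc1: +2 =632
r65=1000001 pc2: +4 =636
r66=1000010 pc2: +4 =640
r67=1000011 pc3: +8 =648
r68=1000100 pc2: +4 =652
r69=1000101 pc3: +8 =660
r70=1000110 pc3: +8 =668
r71=1000111 pc4: +16 =684
r72=1001000 pc2: +4 =688
r73=1001001 pc3: +8 =696
r74=1001010 pc3: +8 =704
r75=1001011 pc4: +16 =720
r76=1001100 pc3: +8 =728
r77=1001101 pc4: +16 =744
r78=1001110 pc4: +16 =760
r79=1001111 pc5: +32 =792
r80=1010000 pc2: +4 =796
r81=1010001 pc3: +8 =804
r82=1010010 pc3: +8 =812
r83=1010011 pc4: +16 =828
r84=1010100 pc3: +8 =836
r85=1010101 pc4: +16 =852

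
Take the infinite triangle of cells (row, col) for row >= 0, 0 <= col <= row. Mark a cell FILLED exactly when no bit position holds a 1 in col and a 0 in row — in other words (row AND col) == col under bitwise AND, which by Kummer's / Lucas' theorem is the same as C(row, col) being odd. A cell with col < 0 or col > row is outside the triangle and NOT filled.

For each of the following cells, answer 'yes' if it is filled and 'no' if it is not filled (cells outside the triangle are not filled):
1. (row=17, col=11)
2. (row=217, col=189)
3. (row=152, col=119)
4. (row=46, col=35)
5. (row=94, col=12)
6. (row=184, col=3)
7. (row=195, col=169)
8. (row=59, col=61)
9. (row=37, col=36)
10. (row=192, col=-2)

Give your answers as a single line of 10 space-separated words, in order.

Answer: no no no no yes no no no yes no

Derivation:
(17,11): row=0b10001, col=0b1011, row AND col = 0b1 = 1; 1 != 11 -> empty
(217,189): row=0b11011001, col=0b10111101, row AND col = 0b10011001 = 153; 153 != 189 -> empty
(152,119): row=0b10011000, col=0b1110111, row AND col = 0b10000 = 16; 16 != 119 -> empty
(46,35): row=0b101110, col=0b100011, row AND col = 0b100010 = 34; 34 != 35 -> empty
(94,12): row=0b1011110, col=0b1100, row AND col = 0b1100 = 12; 12 == 12 -> filled
(184,3): row=0b10111000, col=0b11, row AND col = 0b0 = 0; 0 != 3 -> empty
(195,169): row=0b11000011, col=0b10101001, row AND col = 0b10000001 = 129; 129 != 169 -> empty
(59,61): col outside [0, 59] -> not filled
(37,36): row=0b100101, col=0b100100, row AND col = 0b100100 = 36; 36 == 36 -> filled
(192,-2): col outside [0, 192] -> not filled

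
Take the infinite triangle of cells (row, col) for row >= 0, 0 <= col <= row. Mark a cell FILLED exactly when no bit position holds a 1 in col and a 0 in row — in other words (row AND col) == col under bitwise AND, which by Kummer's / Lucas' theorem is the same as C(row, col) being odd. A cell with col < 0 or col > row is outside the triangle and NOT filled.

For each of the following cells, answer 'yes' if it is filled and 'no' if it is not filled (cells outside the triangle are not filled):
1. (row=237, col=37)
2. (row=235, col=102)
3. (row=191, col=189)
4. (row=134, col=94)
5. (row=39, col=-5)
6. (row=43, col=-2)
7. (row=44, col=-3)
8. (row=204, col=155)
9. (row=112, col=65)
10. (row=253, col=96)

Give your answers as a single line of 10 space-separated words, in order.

(237,37): row=0b11101101, col=0b100101, row AND col = 0b100101 = 37; 37 == 37 -> filled
(235,102): row=0b11101011, col=0b1100110, row AND col = 0b1100010 = 98; 98 != 102 -> empty
(191,189): row=0b10111111, col=0b10111101, row AND col = 0b10111101 = 189; 189 == 189 -> filled
(134,94): row=0b10000110, col=0b1011110, row AND col = 0b110 = 6; 6 != 94 -> empty
(39,-5): col outside [0, 39] -> not filled
(43,-2): col outside [0, 43] -> not filled
(44,-3): col outside [0, 44] -> not filled
(204,155): row=0b11001100, col=0b10011011, row AND col = 0b10001000 = 136; 136 != 155 -> empty
(112,65): row=0b1110000, col=0b1000001, row AND col = 0b1000000 = 64; 64 != 65 -> empty
(253,96): row=0b11111101, col=0b1100000, row AND col = 0b1100000 = 96; 96 == 96 -> filled

Answer: yes no yes no no no no no no yes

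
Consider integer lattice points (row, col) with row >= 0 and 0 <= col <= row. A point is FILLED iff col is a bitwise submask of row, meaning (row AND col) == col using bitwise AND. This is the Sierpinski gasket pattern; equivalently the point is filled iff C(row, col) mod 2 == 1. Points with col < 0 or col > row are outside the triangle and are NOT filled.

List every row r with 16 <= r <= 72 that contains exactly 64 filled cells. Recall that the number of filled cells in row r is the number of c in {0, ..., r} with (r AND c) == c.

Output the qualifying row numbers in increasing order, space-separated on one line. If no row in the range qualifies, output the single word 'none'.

Row r has 2^popcount(r) filled cells, so we need popcount(r) = log2(64) = 6.
Scan r = 16..72 and keep those with exactly 6 one-bits:
r=16=10000 popcount=1 -> skip
r=17=10001 popcount=2 -> skip
r=18=10010 popcount=2 -> skip
r=19=10011 popcount=3 -> skip
r=20=10100 popcount=2 -> skip
r=21=10101 popcount=3 -> skip
r=22=10110 popcount=3 -> skip
r=23=10111 popcount=4 -> skip
r=24=11000 popcount=2 -> skip
r=25=11001 popcount=3 -> skip
r=26=11010 popcount=3 -> skip
r=27=11011 popcount=4 -> skip
r=28=11100 popcount=3 -> skip
r=29=11101 popcount=4 -> skip
r=30=11110 popcount=4 -> skip
r=31=11111 popcount=5 -> skip
r=32=100000 popcount=1 -> skip
r=33=100001 popcount=2 -> skip
r=34=100010 popcount=2 -> skip
r=35=100011 popcount=3 -> skip
r=36=100100 popcount=2 -> skip
r=37=100101 popcount=3 -> skip
r=38=100110 popcount=3 -> skip
r=39=100111 popcount=4 -> skip
r=40=101000 popcount=2 -> skip
r=41=101001 popcount=3 -> skip
r=42=101010 popcount=3 -> skip
r=43=101011 popcount=4 -> skip
r=44=101100 popcount=3 -> skip
r=45=101101 popcount=4 -> skip
r=46=101110 popcount=4 -> skip
r=47=101111 popcount=5 -> skip
r=48=110000 popcount=2 -> skip
r=49=110001 popcount=3 -> skip
r=50=110010 popcount=3 -> skip
r=51=110011 popcount=4 -> skip
r=52=110100 popcount=3 -> skip
r=53=110101 popcount=4 -> skip
r=54=110110 popcount=4 -> skip
r=55=110111 popcount=5 -> skip
r=56=111000 popcount=3 -> skip
r=57=111001 popcount=4 -> skip
r=58=111010 popcount=4 -> skip
r=59=111011 popcount=5 -> skip
r=60=111100 popcount=4 -> skip
r=61=111101 popcount=5 -> skip
r=62=111110 popcount=5 -> skip
r=63=111111 popcount=6 -> KEEP
r=64=1000000 popcount=1 -> skip
r=65=1000001 popcount=2 -> skip
r=66=1000010 popcount=2 -> skip
r=67=1000011 popcount=3 -> skip
r=68=1000100 popcount=2 -> skip
r=69=1000101 popcount=3 -> skip
r=70=1000110 popcount=3 -> skip
r=71=1000111 popcount=4 -> skip
r=72=1001000 popcount=2 -> skip
Kept rows: 63

Answer: 63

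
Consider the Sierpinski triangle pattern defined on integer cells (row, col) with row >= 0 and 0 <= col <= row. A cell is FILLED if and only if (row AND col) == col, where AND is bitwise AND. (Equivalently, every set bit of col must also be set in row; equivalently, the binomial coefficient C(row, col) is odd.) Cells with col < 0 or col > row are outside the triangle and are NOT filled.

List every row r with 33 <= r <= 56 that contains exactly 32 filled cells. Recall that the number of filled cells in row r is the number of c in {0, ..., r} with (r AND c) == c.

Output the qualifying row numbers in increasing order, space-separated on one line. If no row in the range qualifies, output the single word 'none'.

Answer: 47 55

Derivation:
Row r has 2^popcount(r) filled cells, so we need popcount(r) = log2(32) = 5.
Scan r = 33..56 and keep those with exactly 5 one-bits:
r=33=100001 popcount=2 -> skip
r=34=100010 popcount=2 -> skip
r=35=100011 popcount=3 -> skip
r=36=100100 popcount=2 -> skip
r=37=100101 popcount=3 -> skip
r=38=100110 popcount=3 -> skip
r=39=100111 popcount=4 -> skip
r=40=101000 popcount=2 -> skip
r=41=101001 popcount=3 -> skip
r=42=101010 popcount=3 -> skip
r=43=101011 popcount=4 -> skip
r=44=101100 popcount=3 -> skip
r=45=101101 popcount=4 -> skip
r=46=101110 popcount=4 -> skip
r=47=101111 popcount=5 -> KEEP
r=48=110000 popcount=2 -> skip
r=49=110001 popcount=3 -> skip
r=50=110010 popcount=3 -> skip
r=51=110011 popcount=4 -> skip
r=52=110100 popcount=3 -> skip
r=53=110101 popcount=4 -> skip
r=54=110110 popcount=4 -> skip
r=55=110111 popcount=5 -> KEEP
r=56=111000 popcount=3 -> skip
Kept rows: 47 55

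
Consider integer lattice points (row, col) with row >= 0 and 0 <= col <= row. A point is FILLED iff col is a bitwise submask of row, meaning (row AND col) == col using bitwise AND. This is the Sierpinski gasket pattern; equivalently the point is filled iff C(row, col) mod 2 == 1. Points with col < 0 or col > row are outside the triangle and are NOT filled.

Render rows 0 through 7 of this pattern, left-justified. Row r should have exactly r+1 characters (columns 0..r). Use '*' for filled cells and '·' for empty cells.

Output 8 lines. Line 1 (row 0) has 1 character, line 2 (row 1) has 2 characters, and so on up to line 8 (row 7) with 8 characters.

r0=0: *
r1=1: **
r2=10: *·*
r3=11: ****
r4=100: *···*
r5=101: **··**
r6=110: *·*·*·*
r7=111: ********

Answer: *
**
*·*
****
*···*
**··**
*·*·*·*
********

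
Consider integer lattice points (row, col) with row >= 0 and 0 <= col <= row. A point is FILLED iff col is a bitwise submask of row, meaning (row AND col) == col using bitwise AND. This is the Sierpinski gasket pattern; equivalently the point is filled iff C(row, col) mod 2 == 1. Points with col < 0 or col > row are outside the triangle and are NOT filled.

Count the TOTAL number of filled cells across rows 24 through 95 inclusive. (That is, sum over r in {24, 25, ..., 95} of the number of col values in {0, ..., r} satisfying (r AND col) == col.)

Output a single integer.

r24=11000 pc2: +4 =4
r25=11001 pc3: +8 =12
r26=11010 pc3: +8 =20
r27=11011 pc4: +16 =36
r28=11100 pc3: +8 =44
r29=11101 pc4: +16 =60
r30=11110 pc4: +16 =76
r31=11111 pc5: +32 =108
r32=100000 pc1: +2 =110
r33=100001 pc2: +4 =114
r34=100010 pc2: +4 =118
r35=100011 pc3: +8 =126
r36=100100 pc2: +4 =130
r37=100101 pc3: +8 =138
r38=100110 pc3: +8 =146
r39=100111 pc4: +16 =162
r40=101000 pc2: +4 =166
r41=101001 pc3: +8 =174
r42=101010 pc3: +8 =182
r43=101011 pc4: +16 =198
r44=101100 pc3: +8 =206
r45=101101 pc4: +16 =222
r46=101110 pc4: +16 =238
r47=101111 pc5: +32 =270
r48=110000 pc2: +4 =274
r49=110001 pc3: +8 =282
r50=110010 pc3: +8 =290
r51=110011 pc4: +16 =306
r52=110100 pc3: +8 =314
r53=110101 pc4: +16 =330
r54=110110 pc4: +16 =346
r55=110111 pc5: +32 =378
r56=111000 pc3: +8 =386
r57=111001 pc4: +16 =402
r58=111010 pc4: +16 =418
r59=111011 pc5: +32 =450
r60=111100 pc4: +16 =466
r61=111101 pc5: +32 =498
r62=111110 pc5: +32 =530
r63=111111 pc6: +64 =594
r64=1000000 pc1: +2 =596
r65=1000001 pc2: +4 =600
r66=1000010 pc2: +4 =604
r67=1000011 pc3: +8 =612
r68=1000100 pc2: +4 =616
r69=1000101 pc3: +8 =624
r70=1000110 pc3: +8 =632
r71=1000111 pc4: +16 =648
r72=1001000 pc2: +4 =652
r73=1001001 pc3: +8 =660
r74=1001010 pc3: +8 =668
r75=1001011 pc4: +16 =684
r76=1001100 pc3: +8 =692
r77=1001101 pc4: +16 =708
r78=1001110 pc4: +16 =724
r79=1001111 pc5: +32 =756
r80=1010000 pc2: +4 =760
r81=1010001 pc3: +8 =768
r82=1010010 pc3: +8 =776
r83=1010011 pc4: +16 =792
r84=1010100 pc3: +8 =800
r85=1010101 pc4: +16 =816
r86=1010110 pc4: +16 =832
r87=1010111 pc5: +32 =864
r88=1011000 pc3: +8 =872
r89=1011001 pc4: +16 =888
r90=1011010 pc4: +16 =904
r91=1011011 pc5: +32 =936
r92=1011100 pc4: +16 =952
r93=1011101 pc5: +32 =984
r94=1011110 pc5: +32 =1016
r95=1011111 pc6: +64 =1080

Answer: 1080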